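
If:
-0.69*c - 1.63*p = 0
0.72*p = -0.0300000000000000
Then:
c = 0.10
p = -0.04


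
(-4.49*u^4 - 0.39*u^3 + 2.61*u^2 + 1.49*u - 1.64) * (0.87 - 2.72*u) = 12.2128*u^5 - 2.8455*u^4 - 7.4385*u^3 - 1.7821*u^2 + 5.7571*u - 1.4268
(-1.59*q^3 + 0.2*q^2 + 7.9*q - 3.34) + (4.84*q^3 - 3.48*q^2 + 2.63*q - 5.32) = 3.25*q^3 - 3.28*q^2 + 10.53*q - 8.66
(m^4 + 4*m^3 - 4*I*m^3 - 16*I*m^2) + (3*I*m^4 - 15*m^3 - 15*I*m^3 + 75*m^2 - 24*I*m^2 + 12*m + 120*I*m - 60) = m^4 + 3*I*m^4 - 11*m^3 - 19*I*m^3 + 75*m^2 - 40*I*m^2 + 12*m + 120*I*m - 60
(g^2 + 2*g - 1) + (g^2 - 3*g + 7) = 2*g^2 - g + 6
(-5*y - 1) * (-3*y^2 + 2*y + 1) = 15*y^3 - 7*y^2 - 7*y - 1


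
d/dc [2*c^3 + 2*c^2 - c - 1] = 6*c^2 + 4*c - 1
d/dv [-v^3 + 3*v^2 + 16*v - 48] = -3*v^2 + 6*v + 16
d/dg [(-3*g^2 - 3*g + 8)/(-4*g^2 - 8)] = (-3*g^2 + 28*g + 6)/(4*(g^4 + 4*g^2 + 4))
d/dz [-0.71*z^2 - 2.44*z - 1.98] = -1.42*z - 2.44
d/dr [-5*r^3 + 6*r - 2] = 6 - 15*r^2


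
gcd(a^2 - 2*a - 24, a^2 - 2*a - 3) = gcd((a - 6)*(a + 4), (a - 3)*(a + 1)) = 1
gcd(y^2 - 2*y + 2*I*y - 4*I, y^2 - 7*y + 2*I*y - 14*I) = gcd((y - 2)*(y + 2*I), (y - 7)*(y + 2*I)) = y + 2*I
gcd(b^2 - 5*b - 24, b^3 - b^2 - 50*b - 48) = b - 8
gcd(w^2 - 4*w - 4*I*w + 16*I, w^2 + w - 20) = w - 4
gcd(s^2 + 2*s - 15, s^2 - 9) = s - 3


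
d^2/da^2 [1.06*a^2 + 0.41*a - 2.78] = 2.12000000000000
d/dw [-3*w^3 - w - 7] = -9*w^2 - 1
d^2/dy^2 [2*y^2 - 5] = 4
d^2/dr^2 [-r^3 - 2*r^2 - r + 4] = -6*r - 4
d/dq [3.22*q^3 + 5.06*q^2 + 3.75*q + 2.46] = 9.66*q^2 + 10.12*q + 3.75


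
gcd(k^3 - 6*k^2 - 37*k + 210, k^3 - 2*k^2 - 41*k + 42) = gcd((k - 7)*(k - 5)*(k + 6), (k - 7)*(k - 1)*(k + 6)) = k^2 - k - 42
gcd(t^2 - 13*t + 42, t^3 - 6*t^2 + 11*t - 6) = 1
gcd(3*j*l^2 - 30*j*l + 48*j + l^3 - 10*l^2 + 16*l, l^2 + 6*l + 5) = 1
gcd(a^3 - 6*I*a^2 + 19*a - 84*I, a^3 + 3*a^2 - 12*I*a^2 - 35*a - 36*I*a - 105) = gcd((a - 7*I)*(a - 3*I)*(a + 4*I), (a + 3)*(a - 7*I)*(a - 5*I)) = a - 7*I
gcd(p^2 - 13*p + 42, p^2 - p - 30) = p - 6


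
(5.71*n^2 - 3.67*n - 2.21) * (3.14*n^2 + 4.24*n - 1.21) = 17.9294*n^4 + 12.6866*n^3 - 29.4093*n^2 - 4.9297*n + 2.6741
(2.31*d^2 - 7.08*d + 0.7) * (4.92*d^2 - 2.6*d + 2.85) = 11.3652*d^4 - 40.8396*d^3 + 28.4355*d^2 - 21.998*d + 1.995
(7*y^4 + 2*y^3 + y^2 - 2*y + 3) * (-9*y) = -63*y^5 - 18*y^4 - 9*y^3 + 18*y^2 - 27*y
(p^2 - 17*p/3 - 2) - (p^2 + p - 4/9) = -20*p/3 - 14/9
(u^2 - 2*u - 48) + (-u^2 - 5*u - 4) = -7*u - 52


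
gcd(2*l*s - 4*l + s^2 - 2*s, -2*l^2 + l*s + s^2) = 2*l + s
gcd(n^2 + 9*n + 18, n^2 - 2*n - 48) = n + 6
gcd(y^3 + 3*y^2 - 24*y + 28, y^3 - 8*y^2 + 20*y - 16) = y^2 - 4*y + 4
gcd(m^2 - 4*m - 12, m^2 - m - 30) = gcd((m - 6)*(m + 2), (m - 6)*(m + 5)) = m - 6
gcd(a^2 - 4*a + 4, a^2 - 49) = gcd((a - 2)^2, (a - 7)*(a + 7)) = 1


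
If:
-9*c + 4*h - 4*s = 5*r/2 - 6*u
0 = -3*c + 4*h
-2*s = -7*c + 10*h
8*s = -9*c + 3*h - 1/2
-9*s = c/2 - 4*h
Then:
No Solution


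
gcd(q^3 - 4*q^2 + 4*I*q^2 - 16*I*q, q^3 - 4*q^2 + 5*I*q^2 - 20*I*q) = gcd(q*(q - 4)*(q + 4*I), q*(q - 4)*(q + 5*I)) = q^2 - 4*q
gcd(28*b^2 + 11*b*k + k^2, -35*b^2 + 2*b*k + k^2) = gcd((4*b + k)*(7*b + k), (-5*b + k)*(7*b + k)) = 7*b + k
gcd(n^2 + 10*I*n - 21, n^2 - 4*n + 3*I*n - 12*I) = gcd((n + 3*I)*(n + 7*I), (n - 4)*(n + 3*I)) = n + 3*I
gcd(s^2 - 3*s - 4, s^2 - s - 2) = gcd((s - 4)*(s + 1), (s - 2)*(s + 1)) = s + 1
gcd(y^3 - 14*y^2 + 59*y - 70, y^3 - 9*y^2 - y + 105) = y^2 - 12*y + 35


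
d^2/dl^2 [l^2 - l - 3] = 2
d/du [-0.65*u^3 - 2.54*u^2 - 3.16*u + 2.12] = -1.95*u^2 - 5.08*u - 3.16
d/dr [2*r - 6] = 2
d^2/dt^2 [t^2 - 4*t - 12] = 2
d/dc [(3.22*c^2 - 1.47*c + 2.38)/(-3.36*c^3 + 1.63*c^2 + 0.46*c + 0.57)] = (10.8192*c^4 - 9.8784*c^3 + 27.8677*c^2 - 4.088*c - 1.9327)/(11.2896*c^6 - 10.9536*c^5 - 0.4343*c^4 - 2.3308*c^3 + 2.0698*c^2 + 0.5244*c + 0.3249)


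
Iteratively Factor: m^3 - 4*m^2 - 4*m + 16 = (m - 2)*(m^2 - 2*m - 8) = (m - 2)*(m + 2)*(m - 4)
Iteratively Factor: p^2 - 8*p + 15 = (p - 3)*(p - 5)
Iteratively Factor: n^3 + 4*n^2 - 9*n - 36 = (n + 4)*(n^2 - 9) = (n + 3)*(n + 4)*(n - 3)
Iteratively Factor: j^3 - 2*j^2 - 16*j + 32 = (j - 2)*(j^2 - 16) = (j - 2)*(j + 4)*(j - 4)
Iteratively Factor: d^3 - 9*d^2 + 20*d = (d)*(d^2 - 9*d + 20) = d*(d - 5)*(d - 4)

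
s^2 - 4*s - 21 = (s - 7)*(s + 3)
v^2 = v^2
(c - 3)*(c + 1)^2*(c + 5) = c^4 + 4*c^3 - 10*c^2 - 28*c - 15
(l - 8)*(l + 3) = l^2 - 5*l - 24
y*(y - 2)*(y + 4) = y^3 + 2*y^2 - 8*y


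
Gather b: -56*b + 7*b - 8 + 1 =-49*b - 7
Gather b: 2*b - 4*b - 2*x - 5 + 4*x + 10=-2*b + 2*x + 5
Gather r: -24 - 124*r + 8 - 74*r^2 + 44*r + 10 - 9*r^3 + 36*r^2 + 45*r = -9*r^3 - 38*r^2 - 35*r - 6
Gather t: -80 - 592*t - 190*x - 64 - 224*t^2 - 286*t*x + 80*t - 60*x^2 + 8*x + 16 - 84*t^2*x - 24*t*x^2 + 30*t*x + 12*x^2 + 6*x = t^2*(-84*x - 224) + t*(-24*x^2 - 256*x - 512) - 48*x^2 - 176*x - 128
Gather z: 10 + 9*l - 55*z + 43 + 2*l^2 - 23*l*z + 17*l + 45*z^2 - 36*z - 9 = 2*l^2 + 26*l + 45*z^2 + z*(-23*l - 91) + 44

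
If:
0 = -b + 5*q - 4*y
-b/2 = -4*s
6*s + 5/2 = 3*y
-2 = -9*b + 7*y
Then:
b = 94/87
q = 478/435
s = 47/348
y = 32/29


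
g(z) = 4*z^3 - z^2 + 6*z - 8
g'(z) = 12*z^2 - 2*z + 6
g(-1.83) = -46.84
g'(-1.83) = 49.85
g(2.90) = 98.55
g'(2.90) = 101.12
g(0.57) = -4.16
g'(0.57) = 8.76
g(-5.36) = -684.85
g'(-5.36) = 361.48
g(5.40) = 625.10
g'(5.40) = 345.12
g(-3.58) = -225.83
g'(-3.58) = 166.96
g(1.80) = 22.89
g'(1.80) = 41.28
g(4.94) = 479.45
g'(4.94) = 288.96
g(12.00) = 6832.00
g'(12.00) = 1710.00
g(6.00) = 856.00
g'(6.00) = 426.00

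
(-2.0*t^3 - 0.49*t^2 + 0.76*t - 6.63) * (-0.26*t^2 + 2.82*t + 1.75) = 0.52*t^5 - 5.5126*t^4 - 5.0794*t^3 + 3.0095*t^2 - 17.3666*t - 11.6025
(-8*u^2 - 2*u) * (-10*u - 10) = 80*u^3 + 100*u^2 + 20*u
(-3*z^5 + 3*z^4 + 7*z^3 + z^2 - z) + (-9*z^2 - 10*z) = -3*z^5 + 3*z^4 + 7*z^3 - 8*z^2 - 11*z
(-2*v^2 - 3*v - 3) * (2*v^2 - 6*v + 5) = -4*v^4 + 6*v^3 + 2*v^2 + 3*v - 15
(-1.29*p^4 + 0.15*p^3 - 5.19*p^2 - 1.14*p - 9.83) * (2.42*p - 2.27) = -3.1218*p^5 + 3.2913*p^4 - 12.9003*p^3 + 9.0225*p^2 - 21.2008*p + 22.3141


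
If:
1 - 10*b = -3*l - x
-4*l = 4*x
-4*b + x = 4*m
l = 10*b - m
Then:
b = -3/58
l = -22/29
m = 7/29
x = 22/29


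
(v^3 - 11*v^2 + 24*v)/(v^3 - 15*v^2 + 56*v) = (v - 3)/(v - 7)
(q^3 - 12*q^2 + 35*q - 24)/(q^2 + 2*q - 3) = (q^2 - 11*q + 24)/(q + 3)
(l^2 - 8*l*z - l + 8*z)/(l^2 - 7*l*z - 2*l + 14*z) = (l^2 - 8*l*z - l + 8*z)/(l^2 - 7*l*z - 2*l + 14*z)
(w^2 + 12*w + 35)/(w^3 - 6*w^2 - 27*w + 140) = (w + 7)/(w^2 - 11*w + 28)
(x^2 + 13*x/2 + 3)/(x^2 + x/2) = (x + 6)/x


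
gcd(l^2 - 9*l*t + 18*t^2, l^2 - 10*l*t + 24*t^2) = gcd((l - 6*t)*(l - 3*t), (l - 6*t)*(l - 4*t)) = -l + 6*t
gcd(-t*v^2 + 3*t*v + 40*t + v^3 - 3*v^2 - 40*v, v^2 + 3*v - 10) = v + 5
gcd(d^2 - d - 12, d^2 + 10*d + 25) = 1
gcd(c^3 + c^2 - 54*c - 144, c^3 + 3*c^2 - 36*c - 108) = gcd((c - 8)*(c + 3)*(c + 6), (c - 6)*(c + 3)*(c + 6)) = c^2 + 9*c + 18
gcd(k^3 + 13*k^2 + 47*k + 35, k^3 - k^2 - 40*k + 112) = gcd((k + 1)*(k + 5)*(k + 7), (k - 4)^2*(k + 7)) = k + 7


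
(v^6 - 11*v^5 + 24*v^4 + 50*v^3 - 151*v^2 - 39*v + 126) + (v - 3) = v^6 - 11*v^5 + 24*v^4 + 50*v^3 - 151*v^2 - 38*v + 123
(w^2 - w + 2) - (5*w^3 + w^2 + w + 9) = -5*w^3 - 2*w - 7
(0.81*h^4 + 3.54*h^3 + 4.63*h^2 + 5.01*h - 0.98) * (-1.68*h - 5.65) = -1.3608*h^5 - 10.5237*h^4 - 27.7794*h^3 - 34.5763*h^2 - 26.6601*h + 5.537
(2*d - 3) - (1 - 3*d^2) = 3*d^2 + 2*d - 4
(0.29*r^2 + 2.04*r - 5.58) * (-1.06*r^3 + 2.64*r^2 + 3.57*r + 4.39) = -0.3074*r^5 - 1.3968*r^4 + 12.3357*r^3 - 6.1753*r^2 - 10.965*r - 24.4962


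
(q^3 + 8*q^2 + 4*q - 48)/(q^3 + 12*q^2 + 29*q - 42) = (q^2 + 2*q - 8)/(q^2 + 6*q - 7)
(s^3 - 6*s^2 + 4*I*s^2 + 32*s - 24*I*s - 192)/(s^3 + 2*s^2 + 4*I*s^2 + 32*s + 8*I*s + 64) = (s - 6)/(s + 2)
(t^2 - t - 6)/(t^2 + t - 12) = (t + 2)/(t + 4)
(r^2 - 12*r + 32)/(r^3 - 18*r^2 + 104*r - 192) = 1/(r - 6)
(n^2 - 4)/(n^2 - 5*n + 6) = (n + 2)/(n - 3)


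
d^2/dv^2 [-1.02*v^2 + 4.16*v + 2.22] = -2.04000000000000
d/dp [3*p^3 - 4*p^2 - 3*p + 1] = 9*p^2 - 8*p - 3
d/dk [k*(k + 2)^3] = (k + 2)^2*(4*k + 2)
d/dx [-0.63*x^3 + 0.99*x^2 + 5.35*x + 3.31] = -1.89*x^2 + 1.98*x + 5.35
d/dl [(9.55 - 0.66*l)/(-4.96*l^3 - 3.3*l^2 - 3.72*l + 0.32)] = (-6.5472*l^3 + 139.926*l^2 + 63.03*l + 35.3148)/(24.6016*l^6 + 32.736*l^5 + 47.7924*l^4 + 21.3776*l^3 + 11.7264*l^2 - 2.3808*l + 0.1024)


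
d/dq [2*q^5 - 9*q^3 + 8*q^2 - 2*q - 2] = 10*q^4 - 27*q^2 + 16*q - 2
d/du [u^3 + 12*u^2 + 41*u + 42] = 3*u^2 + 24*u + 41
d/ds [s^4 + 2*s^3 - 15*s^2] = 2*s*(2*s^2 + 3*s - 15)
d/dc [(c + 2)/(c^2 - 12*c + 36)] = (-c - 10)/(c^3 - 18*c^2 + 108*c - 216)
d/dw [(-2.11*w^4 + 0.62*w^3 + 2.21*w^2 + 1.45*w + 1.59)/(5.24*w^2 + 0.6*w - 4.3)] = (-22.1128*w^5 - 0.5492*w^4 + 37.036*w^3 - 14.27*w^2 - 35.6692*w - 7.189)/(27.4576*w^4 + 6.288*w^3 - 44.704*w^2 - 5.16*w + 18.49)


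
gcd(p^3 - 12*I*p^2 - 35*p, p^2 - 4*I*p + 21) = p - 7*I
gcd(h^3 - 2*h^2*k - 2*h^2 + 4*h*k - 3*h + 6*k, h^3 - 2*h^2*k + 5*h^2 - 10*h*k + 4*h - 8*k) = h^2 - 2*h*k + h - 2*k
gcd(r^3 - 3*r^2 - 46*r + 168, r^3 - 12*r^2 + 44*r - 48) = r^2 - 10*r + 24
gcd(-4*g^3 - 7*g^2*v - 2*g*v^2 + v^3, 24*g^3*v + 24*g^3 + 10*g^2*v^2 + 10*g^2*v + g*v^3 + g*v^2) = 1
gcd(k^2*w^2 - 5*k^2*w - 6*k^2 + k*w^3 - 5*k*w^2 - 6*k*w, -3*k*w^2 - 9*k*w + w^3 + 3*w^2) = 1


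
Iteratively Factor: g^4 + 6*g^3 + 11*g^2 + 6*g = (g + 2)*(g^3 + 4*g^2 + 3*g) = (g + 2)*(g + 3)*(g^2 + g) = g*(g + 2)*(g + 3)*(g + 1)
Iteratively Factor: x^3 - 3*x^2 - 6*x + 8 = (x - 4)*(x^2 + x - 2) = (x - 4)*(x - 1)*(x + 2)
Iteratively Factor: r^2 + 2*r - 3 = (r - 1)*(r + 3)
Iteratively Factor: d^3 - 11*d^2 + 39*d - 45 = (d - 5)*(d^2 - 6*d + 9) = (d - 5)*(d - 3)*(d - 3)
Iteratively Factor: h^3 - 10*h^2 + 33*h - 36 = (h - 3)*(h^2 - 7*h + 12) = (h - 3)^2*(h - 4)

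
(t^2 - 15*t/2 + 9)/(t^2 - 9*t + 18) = (t - 3/2)/(t - 3)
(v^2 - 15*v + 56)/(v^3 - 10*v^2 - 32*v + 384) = (v - 7)/(v^2 - 2*v - 48)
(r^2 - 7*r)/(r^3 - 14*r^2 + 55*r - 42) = r/(r^2 - 7*r + 6)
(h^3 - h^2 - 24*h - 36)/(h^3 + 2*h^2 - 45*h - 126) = (h^2 - 4*h - 12)/(h^2 - h - 42)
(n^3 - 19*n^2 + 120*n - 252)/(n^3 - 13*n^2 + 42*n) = (n - 6)/n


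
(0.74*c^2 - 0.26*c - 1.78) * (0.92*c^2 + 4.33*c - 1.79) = 0.6808*c^4 + 2.965*c^3 - 4.088*c^2 - 7.242*c + 3.1862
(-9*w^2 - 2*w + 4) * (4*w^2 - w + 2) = -36*w^4 + w^3 - 8*w + 8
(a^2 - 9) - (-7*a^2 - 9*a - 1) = 8*a^2 + 9*a - 8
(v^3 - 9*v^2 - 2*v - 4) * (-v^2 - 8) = -v^5 + 9*v^4 - 6*v^3 + 76*v^2 + 16*v + 32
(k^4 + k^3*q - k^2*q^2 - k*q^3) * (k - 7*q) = k^5 - 6*k^4*q - 8*k^3*q^2 + 6*k^2*q^3 + 7*k*q^4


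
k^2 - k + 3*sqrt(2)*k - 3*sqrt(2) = (k - 1)*(k + 3*sqrt(2))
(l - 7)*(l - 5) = l^2 - 12*l + 35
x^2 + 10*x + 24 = (x + 4)*(x + 6)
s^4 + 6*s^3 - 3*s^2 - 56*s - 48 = (s - 3)*(s + 1)*(s + 4)^2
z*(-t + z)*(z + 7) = -t*z^2 - 7*t*z + z^3 + 7*z^2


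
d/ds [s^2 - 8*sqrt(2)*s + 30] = 2*s - 8*sqrt(2)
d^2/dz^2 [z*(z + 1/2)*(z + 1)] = 6*z + 3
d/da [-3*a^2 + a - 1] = 1 - 6*a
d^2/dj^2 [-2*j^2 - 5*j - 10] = -4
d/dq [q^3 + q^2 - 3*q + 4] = 3*q^2 + 2*q - 3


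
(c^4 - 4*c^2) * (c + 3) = c^5 + 3*c^4 - 4*c^3 - 12*c^2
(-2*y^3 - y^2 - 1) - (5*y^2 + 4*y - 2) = -2*y^3 - 6*y^2 - 4*y + 1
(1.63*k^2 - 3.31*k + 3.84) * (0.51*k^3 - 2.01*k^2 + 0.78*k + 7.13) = 0.8313*k^5 - 4.9644*k^4 + 9.8829*k^3 + 1.3217*k^2 - 20.6051*k + 27.3792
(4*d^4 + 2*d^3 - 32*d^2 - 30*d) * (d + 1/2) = 4*d^5 + 4*d^4 - 31*d^3 - 46*d^2 - 15*d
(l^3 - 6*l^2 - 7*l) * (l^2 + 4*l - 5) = l^5 - 2*l^4 - 36*l^3 + 2*l^2 + 35*l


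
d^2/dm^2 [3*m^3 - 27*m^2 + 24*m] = 18*m - 54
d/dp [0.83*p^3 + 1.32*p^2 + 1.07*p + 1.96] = 2.49*p^2 + 2.64*p + 1.07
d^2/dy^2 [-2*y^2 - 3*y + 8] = -4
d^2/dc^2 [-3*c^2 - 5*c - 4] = -6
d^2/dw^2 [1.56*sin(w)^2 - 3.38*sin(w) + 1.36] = 3.38*sin(w) + 3.12*cos(2*w)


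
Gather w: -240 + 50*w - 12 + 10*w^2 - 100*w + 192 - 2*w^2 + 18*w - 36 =8*w^2 - 32*w - 96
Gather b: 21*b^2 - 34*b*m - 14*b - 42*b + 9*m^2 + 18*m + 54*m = 21*b^2 + b*(-34*m - 56) + 9*m^2 + 72*m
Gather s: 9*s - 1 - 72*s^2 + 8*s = -72*s^2 + 17*s - 1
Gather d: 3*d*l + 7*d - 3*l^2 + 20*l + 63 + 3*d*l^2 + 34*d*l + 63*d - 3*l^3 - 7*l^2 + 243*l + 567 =d*(3*l^2 + 37*l + 70) - 3*l^3 - 10*l^2 + 263*l + 630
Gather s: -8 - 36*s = -36*s - 8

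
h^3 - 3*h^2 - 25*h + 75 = (h - 5)*(h - 3)*(h + 5)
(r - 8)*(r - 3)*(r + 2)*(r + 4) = r^4 - 5*r^3 - 34*r^2 + 56*r + 192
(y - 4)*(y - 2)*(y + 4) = y^3 - 2*y^2 - 16*y + 32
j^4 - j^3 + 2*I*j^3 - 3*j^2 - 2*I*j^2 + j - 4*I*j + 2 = (j - 2)*(j + 1)*(j + I)^2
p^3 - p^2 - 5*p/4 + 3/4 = (p - 3/2)*(p - 1/2)*(p + 1)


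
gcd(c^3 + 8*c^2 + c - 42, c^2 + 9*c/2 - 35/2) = c + 7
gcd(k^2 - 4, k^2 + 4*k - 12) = k - 2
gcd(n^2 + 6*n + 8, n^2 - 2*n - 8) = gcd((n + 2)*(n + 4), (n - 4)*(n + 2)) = n + 2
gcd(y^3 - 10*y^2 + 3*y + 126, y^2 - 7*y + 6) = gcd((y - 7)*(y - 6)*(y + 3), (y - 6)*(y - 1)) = y - 6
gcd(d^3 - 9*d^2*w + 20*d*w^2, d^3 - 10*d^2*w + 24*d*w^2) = -d^2 + 4*d*w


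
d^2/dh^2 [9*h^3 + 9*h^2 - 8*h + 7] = 54*h + 18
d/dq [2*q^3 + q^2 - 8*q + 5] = 6*q^2 + 2*q - 8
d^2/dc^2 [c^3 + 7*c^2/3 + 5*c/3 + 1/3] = 6*c + 14/3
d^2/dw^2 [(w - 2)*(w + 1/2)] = 2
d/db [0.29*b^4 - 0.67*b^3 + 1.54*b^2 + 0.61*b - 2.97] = 1.16*b^3 - 2.01*b^2 + 3.08*b + 0.61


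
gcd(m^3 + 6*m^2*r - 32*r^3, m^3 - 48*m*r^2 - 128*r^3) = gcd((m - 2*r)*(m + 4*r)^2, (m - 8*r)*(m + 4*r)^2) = m^2 + 8*m*r + 16*r^2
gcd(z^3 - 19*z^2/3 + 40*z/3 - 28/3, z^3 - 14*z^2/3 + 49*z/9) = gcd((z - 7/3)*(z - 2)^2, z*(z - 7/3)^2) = z - 7/3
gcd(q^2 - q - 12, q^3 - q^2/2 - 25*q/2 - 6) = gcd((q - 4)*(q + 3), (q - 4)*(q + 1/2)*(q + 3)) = q^2 - q - 12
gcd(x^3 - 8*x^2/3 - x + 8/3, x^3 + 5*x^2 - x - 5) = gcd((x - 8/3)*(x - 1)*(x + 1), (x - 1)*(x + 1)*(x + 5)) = x^2 - 1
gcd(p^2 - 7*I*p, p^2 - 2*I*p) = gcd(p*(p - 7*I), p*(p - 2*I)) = p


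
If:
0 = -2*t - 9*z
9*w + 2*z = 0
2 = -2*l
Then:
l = -1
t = -9*z/2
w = -2*z/9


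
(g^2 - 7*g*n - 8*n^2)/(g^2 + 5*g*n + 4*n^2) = (g - 8*n)/(g + 4*n)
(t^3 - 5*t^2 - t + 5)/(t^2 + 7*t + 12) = (t^3 - 5*t^2 - t + 5)/(t^2 + 7*t + 12)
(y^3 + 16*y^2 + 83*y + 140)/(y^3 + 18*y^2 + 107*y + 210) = (y + 4)/(y + 6)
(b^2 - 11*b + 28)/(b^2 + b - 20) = (b - 7)/(b + 5)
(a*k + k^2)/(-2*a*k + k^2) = (-a - k)/(2*a - k)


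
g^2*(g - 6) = g^3 - 6*g^2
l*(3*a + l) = 3*a*l + l^2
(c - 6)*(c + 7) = c^2 + c - 42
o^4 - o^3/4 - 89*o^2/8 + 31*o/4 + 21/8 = (o - 3)*(o - 1)*(o + 1/4)*(o + 7/2)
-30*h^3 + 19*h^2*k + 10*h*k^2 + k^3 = (-h + k)*(5*h + k)*(6*h + k)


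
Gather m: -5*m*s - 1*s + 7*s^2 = -5*m*s + 7*s^2 - s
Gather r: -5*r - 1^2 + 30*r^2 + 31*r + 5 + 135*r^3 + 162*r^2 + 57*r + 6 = 135*r^3 + 192*r^2 + 83*r + 10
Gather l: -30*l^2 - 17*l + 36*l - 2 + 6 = -30*l^2 + 19*l + 4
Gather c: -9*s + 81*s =72*s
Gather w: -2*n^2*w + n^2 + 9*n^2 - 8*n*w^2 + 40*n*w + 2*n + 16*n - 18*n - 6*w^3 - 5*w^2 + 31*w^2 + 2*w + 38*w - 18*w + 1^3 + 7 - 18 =10*n^2 - 6*w^3 + w^2*(26 - 8*n) + w*(-2*n^2 + 40*n + 22) - 10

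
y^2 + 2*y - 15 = (y - 3)*(y + 5)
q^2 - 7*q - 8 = (q - 8)*(q + 1)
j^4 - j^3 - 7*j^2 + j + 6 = (j - 3)*(j - 1)*(j + 1)*(j + 2)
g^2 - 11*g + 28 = (g - 7)*(g - 4)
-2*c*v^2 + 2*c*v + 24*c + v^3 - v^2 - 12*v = (-2*c + v)*(v - 4)*(v + 3)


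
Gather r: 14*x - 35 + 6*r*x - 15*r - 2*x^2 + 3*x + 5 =r*(6*x - 15) - 2*x^2 + 17*x - 30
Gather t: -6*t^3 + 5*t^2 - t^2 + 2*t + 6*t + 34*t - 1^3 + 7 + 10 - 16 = -6*t^3 + 4*t^2 + 42*t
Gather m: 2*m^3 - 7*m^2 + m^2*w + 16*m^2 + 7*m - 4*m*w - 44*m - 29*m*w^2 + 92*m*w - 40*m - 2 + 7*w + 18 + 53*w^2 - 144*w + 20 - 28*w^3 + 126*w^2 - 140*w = 2*m^3 + m^2*(w + 9) + m*(-29*w^2 + 88*w - 77) - 28*w^3 + 179*w^2 - 277*w + 36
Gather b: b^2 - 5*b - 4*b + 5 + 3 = b^2 - 9*b + 8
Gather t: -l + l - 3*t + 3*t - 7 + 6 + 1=0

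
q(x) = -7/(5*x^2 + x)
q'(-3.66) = -0.06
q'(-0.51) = -45.93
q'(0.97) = 2.33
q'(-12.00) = 0.00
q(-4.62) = -0.07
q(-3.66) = -0.11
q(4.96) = -0.05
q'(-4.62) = -0.03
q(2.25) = -0.25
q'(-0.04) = 4101.56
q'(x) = -7*(-10*x - 1)/(5*x^2 + x)^2 = 7*(10*x + 1)/(x^2*(5*x + 1)^2)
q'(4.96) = 0.02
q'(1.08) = 1.73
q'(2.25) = 0.22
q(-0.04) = 218.75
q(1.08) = -1.01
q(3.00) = -0.15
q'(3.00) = 0.09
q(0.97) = -1.23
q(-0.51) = -8.86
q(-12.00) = -0.00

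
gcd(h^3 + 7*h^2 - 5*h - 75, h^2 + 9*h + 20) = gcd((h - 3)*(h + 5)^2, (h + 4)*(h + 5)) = h + 5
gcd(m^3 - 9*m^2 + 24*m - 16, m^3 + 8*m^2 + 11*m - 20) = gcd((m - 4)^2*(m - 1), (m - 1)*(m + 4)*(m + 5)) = m - 1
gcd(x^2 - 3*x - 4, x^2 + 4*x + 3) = x + 1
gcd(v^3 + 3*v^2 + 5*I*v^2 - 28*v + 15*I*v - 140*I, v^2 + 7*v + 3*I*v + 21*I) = v + 7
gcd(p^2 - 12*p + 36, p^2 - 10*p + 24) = p - 6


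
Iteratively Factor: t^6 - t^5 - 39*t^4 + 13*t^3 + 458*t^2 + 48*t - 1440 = (t - 5)*(t^5 + 4*t^4 - 19*t^3 - 82*t^2 + 48*t + 288) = (t - 5)*(t + 4)*(t^4 - 19*t^2 - 6*t + 72) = (t - 5)*(t + 3)*(t + 4)*(t^3 - 3*t^2 - 10*t + 24) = (t - 5)*(t - 4)*(t + 3)*(t + 4)*(t^2 + t - 6) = (t - 5)*(t - 4)*(t - 2)*(t + 3)*(t + 4)*(t + 3)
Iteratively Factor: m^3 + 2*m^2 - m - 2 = (m + 1)*(m^2 + m - 2) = (m + 1)*(m + 2)*(m - 1)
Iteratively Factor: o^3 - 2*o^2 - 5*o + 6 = (o - 1)*(o^2 - o - 6) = (o - 3)*(o - 1)*(o + 2)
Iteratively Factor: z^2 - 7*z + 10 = (z - 5)*(z - 2)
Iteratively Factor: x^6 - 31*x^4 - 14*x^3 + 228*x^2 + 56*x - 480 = (x + 4)*(x^5 - 4*x^4 - 15*x^3 + 46*x^2 + 44*x - 120) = (x - 2)*(x + 4)*(x^4 - 2*x^3 - 19*x^2 + 8*x + 60) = (x - 2)*(x + 3)*(x + 4)*(x^3 - 5*x^2 - 4*x + 20) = (x - 2)^2*(x + 3)*(x + 4)*(x^2 - 3*x - 10) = (x - 2)^2*(x + 2)*(x + 3)*(x + 4)*(x - 5)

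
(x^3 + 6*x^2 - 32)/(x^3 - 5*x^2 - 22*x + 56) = (x + 4)/(x - 7)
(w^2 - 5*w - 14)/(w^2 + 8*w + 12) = (w - 7)/(w + 6)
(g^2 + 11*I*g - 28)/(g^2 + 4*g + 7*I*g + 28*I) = (g + 4*I)/(g + 4)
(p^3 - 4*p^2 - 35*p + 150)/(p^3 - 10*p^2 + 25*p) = (p + 6)/p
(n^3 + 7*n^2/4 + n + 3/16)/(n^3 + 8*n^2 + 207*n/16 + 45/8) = (4*n^2 + 4*n + 1)/(4*n^2 + 29*n + 30)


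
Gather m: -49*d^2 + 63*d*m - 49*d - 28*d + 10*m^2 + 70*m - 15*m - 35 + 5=-49*d^2 - 77*d + 10*m^2 + m*(63*d + 55) - 30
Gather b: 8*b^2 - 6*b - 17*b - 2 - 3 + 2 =8*b^2 - 23*b - 3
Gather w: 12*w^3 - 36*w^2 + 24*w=12*w^3 - 36*w^2 + 24*w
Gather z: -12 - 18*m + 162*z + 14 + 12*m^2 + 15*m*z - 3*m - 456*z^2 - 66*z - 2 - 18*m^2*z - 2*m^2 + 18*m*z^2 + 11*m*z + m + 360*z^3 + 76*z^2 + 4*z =10*m^2 - 20*m + 360*z^3 + z^2*(18*m - 380) + z*(-18*m^2 + 26*m + 100)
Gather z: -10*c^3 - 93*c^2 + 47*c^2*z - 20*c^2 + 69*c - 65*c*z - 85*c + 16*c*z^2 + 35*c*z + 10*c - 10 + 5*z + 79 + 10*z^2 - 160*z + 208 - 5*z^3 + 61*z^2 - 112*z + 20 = -10*c^3 - 113*c^2 - 6*c - 5*z^3 + z^2*(16*c + 71) + z*(47*c^2 - 30*c - 267) + 297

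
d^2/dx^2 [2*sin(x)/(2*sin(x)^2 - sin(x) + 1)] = 2*(-4*sin(x)^5 - 2*sin(x)^4 + 20*sin(x)^3 - sin(x)^2 - 13*sin(x) + 2)/(-sin(x) - cos(2*x) + 2)^3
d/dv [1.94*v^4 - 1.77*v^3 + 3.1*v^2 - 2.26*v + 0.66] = 7.76*v^3 - 5.31*v^2 + 6.2*v - 2.26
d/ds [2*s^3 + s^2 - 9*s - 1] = 6*s^2 + 2*s - 9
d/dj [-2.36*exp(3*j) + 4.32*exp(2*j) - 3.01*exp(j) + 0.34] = (-7.08*exp(2*j) + 8.64*exp(j) - 3.01)*exp(j)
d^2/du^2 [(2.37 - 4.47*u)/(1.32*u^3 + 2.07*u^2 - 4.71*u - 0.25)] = (-46.731168*u^5 - 23.729112*u^4 + 9.7238339999999*u^3 - 45.178506*u^2 - 147.827484*u + 118.132434)/(2.299968*u^9 + 10.820304*u^8 - 7.65190800000001*u^7 - 69.654681*u^6 + 23.204799*u^5 + 143.875386*u^4 - 89.615061*u^3 - 16.24995*u^2 - 0.883125*u - 0.015625)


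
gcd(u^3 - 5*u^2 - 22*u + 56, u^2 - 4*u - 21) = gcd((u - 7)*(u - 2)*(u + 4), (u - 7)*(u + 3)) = u - 7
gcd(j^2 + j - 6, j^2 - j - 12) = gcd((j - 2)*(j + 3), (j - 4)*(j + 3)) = j + 3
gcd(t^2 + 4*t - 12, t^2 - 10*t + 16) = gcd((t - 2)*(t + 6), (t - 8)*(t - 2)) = t - 2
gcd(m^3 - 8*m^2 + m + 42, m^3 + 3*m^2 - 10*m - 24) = m^2 - m - 6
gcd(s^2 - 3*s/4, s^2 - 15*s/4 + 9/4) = s - 3/4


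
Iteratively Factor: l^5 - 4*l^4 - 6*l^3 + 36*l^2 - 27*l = (l - 1)*(l^4 - 3*l^3 - 9*l^2 + 27*l) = (l - 3)*(l - 1)*(l^3 - 9*l) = (l - 3)^2*(l - 1)*(l^2 + 3*l) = (l - 3)^2*(l - 1)*(l + 3)*(l)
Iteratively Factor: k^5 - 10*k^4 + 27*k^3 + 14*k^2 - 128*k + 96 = (k - 4)*(k^4 - 6*k^3 + 3*k^2 + 26*k - 24) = (k - 4)*(k + 2)*(k^3 - 8*k^2 + 19*k - 12) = (k - 4)^2*(k + 2)*(k^2 - 4*k + 3) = (k - 4)^2*(k - 3)*(k + 2)*(k - 1)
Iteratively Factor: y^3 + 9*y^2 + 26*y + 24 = (y + 4)*(y^2 + 5*y + 6) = (y + 3)*(y + 4)*(y + 2)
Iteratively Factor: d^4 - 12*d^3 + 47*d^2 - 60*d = (d)*(d^3 - 12*d^2 + 47*d - 60) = d*(d - 5)*(d^2 - 7*d + 12) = d*(d - 5)*(d - 3)*(d - 4)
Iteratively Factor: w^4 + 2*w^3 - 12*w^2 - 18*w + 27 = (w + 3)*(w^3 - w^2 - 9*w + 9) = (w - 1)*(w + 3)*(w^2 - 9) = (w - 3)*(w - 1)*(w + 3)*(w + 3)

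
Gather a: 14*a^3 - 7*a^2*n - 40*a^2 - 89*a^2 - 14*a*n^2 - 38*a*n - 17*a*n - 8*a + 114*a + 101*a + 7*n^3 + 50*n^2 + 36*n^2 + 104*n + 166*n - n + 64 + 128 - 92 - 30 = 14*a^3 + a^2*(-7*n - 129) + a*(-14*n^2 - 55*n + 207) + 7*n^3 + 86*n^2 + 269*n + 70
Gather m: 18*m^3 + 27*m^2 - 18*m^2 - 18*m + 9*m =18*m^3 + 9*m^2 - 9*m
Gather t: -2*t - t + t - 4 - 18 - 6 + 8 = -2*t - 20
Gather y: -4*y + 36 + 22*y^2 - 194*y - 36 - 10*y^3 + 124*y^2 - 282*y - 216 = -10*y^3 + 146*y^2 - 480*y - 216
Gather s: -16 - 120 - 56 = -192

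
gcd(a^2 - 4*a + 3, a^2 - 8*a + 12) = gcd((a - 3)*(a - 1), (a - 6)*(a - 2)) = 1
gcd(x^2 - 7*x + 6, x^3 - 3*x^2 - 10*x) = 1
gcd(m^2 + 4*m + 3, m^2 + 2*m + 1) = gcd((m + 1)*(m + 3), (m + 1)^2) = m + 1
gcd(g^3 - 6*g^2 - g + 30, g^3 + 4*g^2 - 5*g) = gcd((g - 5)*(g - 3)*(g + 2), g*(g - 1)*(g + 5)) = 1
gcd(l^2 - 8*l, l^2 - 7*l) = l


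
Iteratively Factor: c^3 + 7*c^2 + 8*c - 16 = (c - 1)*(c^2 + 8*c + 16) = (c - 1)*(c + 4)*(c + 4)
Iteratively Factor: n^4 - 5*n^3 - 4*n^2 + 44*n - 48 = (n - 4)*(n^3 - n^2 - 8*n + 12) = (n - 4)*(n - 2)*(n^2 + n - 6) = (n - 4)*(n - 2)*(n + 3)*(n - 2)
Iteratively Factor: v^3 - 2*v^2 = (v)*(v^2 - 2*v) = v^2*(v - 2)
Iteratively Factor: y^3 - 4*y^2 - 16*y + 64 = (y - 4)*(y^2 - 16) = (y - 4)^2*(y + 4)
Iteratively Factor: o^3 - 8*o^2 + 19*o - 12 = (o - 3)*(o^2 - 5*o + 4) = (o - 3)*(o - 1)*(o - 4)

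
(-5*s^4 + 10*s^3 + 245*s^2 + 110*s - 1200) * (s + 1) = -5*s^5 + 5*s^4 + 255*s^3 + 355*s^2 - 1090*s - 1200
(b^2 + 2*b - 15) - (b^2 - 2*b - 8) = 4*b - 7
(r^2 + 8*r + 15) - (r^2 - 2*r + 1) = 10*r + 14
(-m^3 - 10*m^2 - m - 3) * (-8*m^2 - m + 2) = 8*m^5 + 81*m^4 + 16*m^3 + 5*m^2 + m - 6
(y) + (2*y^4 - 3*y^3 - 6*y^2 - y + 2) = 2*y^4 - 3*y^3 - 6*y^2 + 2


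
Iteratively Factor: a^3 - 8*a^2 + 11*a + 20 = (a - 5)*(a^2 - 3*a - 4) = (a - 5)*(a - 4)*(a + 1)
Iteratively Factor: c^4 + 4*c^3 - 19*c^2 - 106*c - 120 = (c + 4)*(c^3 - 19*c - 30) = (c + 3)*(c + 4)*(c^2 - 3*c - 10) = (c - 5)*(c + 3)*(c + 4)*(c + 2)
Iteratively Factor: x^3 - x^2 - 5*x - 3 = (x + 1)*(x^2 - 2*x - 3) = (x - 3)*(x + 1)*(x + 1)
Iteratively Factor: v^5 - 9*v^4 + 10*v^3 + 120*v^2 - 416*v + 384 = (v + 4)*(v^4 - 13*v^3 + 62*v^2 - 128*v + 96) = (v - 4)*(v + 4)*(v^3 - 9*v^2 + 26*v - 24) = (v - 4)*(v - 3)*(v + 4)*(v^2 - 6*v + 8) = (v - 4)^2*(v - 3)*(v + 4)*(v - 2)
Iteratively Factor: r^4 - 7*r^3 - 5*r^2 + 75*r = (r)*(r^3 - 7*r^2 - 5*r + 75) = r*(r + 3)*(r^2 - 10*r + 25) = r*(r - 5)*(r + 3)*(r - 5)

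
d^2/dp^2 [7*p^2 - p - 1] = 14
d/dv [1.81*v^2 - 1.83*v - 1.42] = 3.62*v - 1.83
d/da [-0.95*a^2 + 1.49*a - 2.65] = 1.49 - 1.9*a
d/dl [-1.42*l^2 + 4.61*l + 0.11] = 4.61 - 2.84*l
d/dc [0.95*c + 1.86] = 0.950000000000000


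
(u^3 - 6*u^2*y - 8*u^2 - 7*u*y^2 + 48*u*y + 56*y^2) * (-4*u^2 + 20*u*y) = -4*u^5 + 44*u^4*y + 32*u^4 - 92*u^3*y^2 - 352*u^3*y - 140*u^2*y^3 + 736*u^2*y^2 + 1120*u*y^3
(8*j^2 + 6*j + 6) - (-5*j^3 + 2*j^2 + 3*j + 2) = 5*j^3 + 6*j^2 + 3*j + 4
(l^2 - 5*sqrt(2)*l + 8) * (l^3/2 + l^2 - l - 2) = l^5/2 - 5*sqrt(2)*l^4/2 + l^4 - 5*sqrt(2)*l^3 + 3*l^3 + 6*l^2 + 5*sqrt(2)*l^2 - 8*l + 10*sqrt(2)*l - 16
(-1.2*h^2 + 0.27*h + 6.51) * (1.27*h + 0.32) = -1.524*h^3 - 0.0411*h^2 + 8.3541*h + 2.0832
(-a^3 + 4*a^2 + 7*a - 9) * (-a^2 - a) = a^5 - 3*a^4 - 11*a^3 + 2*a^2 + 9*a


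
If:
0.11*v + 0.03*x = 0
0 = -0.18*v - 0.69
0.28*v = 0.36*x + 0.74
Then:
No Solution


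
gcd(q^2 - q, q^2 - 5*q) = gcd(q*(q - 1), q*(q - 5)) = q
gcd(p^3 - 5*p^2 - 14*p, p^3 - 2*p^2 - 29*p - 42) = p^2 - 5*p - 14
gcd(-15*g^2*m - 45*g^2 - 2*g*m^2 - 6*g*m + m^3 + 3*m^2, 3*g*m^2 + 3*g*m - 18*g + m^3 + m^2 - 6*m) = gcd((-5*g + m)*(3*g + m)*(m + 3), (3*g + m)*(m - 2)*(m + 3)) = 3*g*m + 9*g + m^2 + 3*m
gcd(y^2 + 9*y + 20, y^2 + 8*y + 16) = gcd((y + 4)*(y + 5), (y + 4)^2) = y + 4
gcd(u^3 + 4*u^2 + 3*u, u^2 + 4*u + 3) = u^2 + 4*u + 3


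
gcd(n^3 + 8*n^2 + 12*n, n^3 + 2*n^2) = n^2 + 2*n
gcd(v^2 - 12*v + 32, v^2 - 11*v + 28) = v - 4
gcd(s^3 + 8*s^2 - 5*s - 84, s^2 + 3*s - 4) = s + 4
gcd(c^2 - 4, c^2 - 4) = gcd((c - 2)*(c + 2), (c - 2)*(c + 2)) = c^2 - 4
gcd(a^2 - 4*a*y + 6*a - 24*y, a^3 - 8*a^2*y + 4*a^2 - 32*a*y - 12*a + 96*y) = a + 6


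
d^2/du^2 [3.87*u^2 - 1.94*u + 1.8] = 7.74000000000000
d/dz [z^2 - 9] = 2*z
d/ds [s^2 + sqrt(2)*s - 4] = 2*s + sqrt(2)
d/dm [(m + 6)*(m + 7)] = 2*m + 13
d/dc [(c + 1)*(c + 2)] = 2*c + 3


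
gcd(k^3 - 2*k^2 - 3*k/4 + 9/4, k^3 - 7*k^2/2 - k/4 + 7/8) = 1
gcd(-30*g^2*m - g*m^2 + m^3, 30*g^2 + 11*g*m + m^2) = 5*g + m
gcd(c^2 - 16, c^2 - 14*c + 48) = 1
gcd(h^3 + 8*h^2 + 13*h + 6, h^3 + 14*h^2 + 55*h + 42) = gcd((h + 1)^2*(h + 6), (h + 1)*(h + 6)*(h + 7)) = h^2 + 7*h + 6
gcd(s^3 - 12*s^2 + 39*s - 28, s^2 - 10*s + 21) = s - 7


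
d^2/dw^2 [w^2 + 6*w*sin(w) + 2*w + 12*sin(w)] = -6*w*sin(w) + 12*sqrt(2)*cos(w + pi/4) + 2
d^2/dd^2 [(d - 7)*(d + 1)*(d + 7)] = 6*d + 2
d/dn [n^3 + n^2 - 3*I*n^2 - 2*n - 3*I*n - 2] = 3*n^2 + n*(2 - 6*I) - 2 - 3*I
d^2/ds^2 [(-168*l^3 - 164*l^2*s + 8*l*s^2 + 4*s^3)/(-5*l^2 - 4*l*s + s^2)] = 96*l^2/(125*l^3 - 75*l^2*s + 15*l*s^2 - s^3)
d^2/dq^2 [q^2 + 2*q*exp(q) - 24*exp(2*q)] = 2*q*exp(q) - 96*exp(2*q) + 4*exp(q) + 2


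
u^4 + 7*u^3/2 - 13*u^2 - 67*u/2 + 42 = (u - 3)*(u - 1)*(u + 7/2)*(u + 4)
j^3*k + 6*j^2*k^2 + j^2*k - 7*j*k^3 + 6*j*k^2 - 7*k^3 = (j - k)*(j + 7*k)*(j*k + k)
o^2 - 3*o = o*(o - 3)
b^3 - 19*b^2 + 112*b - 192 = (b - 8)^2*(b - 3)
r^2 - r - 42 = (r - 7)*(r + 6)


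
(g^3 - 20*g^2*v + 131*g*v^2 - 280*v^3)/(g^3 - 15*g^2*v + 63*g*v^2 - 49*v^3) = (g^2 - 13*g*v + 40*v^2)/(g^2 - 8*g*v + 7*v^2)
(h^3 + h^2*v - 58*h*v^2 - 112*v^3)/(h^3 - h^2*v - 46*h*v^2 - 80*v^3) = (h + 7*v)/(h + 5*v)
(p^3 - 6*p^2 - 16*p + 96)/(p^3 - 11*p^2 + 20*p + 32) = (p^2 - 2*p - 24)/(p^2 - 7*p - 8)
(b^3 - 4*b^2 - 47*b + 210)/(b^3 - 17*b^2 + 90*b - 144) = (b^2 + 2*b - 35)/(b^2 - 11*b + 24)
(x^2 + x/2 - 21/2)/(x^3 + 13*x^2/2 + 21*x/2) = (x - 3)/(x*(x + 3))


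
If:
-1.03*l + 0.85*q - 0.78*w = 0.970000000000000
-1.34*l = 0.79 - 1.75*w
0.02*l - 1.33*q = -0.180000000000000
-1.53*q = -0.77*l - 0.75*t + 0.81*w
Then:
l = -0.75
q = 0.12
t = 0.89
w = -0.12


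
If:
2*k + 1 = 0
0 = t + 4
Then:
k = -1/2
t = -4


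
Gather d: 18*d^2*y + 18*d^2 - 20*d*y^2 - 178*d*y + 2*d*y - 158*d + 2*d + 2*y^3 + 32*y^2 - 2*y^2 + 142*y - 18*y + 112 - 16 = d^2*(18*y + 18) + d*(-20*y^2 - 176*y - 156) + 2*y^3 + 30*y^2 + 124*y + 96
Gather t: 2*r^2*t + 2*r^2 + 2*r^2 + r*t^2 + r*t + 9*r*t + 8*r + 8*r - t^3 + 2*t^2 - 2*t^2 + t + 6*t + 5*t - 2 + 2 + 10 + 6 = 4*r^2 + r*t^2 + 16*r - t^3 + t*(2*r^2 + 10*r + 12) + 16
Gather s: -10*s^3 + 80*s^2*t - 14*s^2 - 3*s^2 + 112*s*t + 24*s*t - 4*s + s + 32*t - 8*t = -10*s^3 + s^2*(80*t - 17) + s*(136*t - 3) + 24*t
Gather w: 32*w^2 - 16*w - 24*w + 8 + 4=32*w^2 - 40*w + 12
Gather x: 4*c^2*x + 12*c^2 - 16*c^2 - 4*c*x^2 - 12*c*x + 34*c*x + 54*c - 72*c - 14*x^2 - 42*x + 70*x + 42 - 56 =-4*c^2 - 18*c + x^2*(-4*c - 14) + x*(4*c^2 + 22*c + 28) - 14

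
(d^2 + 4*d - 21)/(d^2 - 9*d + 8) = (d^2 + 4*d - 21)/(d^2 - 9*d + 8)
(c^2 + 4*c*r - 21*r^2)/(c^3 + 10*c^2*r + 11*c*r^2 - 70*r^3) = (-c + 3*r)/(-c^2 - 3*c*r + 10*r^2)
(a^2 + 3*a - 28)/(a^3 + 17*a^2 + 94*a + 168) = (a - 4)/(a^2 + 10*a + 24)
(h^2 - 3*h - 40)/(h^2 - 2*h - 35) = (h - 8)/(h - 7)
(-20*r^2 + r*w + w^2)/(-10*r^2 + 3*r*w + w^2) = (4*r - w)/(2*r - w)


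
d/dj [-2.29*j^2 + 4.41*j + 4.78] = 4.41 - 4.58*j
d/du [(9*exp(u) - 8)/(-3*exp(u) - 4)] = -60*exp(u)/(3*exp(u) + 4)^2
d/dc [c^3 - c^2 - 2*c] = 3*c^2 - 2*c - 2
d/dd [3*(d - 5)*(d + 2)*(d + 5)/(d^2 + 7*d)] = 3*(d^4 + 14*d^3 + 39*d^2 + 100*d + 350)/(d^2*(d^2 + 14*d + 49))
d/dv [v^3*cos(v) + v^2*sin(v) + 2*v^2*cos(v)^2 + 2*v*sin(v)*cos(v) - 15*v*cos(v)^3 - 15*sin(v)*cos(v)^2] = -v^3*sin(v) - 2*v^2*sin(2*v) + 4*v^2*cos(v) + 53*v*sin(v)/4 + 45*v*sin(3*v)/4 + 4*v*cos(2*v) + 2*v + sin(2*v) - 15*cos(v) - 15*cos(3*v)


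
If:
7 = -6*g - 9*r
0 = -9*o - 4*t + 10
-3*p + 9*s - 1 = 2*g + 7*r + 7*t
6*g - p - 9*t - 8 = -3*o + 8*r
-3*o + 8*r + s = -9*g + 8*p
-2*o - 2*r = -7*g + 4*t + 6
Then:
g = 11128/7617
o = 2470/7617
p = -1379/7617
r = -13343/7617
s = 990/2539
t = 4495/2539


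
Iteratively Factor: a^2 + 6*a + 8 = (a + 2)*(a + 4)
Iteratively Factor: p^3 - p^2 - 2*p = (p)*(p^2 - p - 2) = p*(p - 2)*(p + 1)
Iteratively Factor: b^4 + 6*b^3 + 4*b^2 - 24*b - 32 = (b + 4)*(b^3 + 2*b^2 - 4*b - 8) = (b + 2)*(b + 4)*(b^2 - 4) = (b - 2)*(b + 2)*(b + 4)*(b + 2)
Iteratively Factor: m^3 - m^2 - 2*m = (m + 1)*(m^2 - 2*m) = (m - 2)*(m + 1)*(m)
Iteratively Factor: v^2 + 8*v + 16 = (v + 4)*(v + 4)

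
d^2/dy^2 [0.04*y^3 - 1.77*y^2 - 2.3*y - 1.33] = 0.24*y - 3.54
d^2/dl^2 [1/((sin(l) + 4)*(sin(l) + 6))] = 2*(-2*sin(l)^4 - 15*sin(l)^3 + sin(l)^2 + 150*sin(l) + 76)/((sin(l) + 4)^3*(sin(l) + 6)^3)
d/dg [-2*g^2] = -4*g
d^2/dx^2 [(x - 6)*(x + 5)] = 2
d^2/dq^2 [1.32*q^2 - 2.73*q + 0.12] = 2.64000000000000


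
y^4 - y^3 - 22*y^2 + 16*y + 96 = (y - 4)*(y - 3)*(y + 2)*(y + 4)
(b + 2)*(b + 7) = b^2 + 9*b + 14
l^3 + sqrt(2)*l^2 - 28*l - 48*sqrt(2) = (l - 4*sqrt(2))*(l + 2*sqrt(2))*(l + 3*sqrt(2))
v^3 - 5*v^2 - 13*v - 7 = (v - 7)*(v + 1)^2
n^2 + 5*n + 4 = (n + 1)*(n + 4)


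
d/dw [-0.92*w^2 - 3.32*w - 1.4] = -1.84*w - 3.32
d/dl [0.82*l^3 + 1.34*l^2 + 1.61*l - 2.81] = 2.46*l^2 + 2.68*l + 1.61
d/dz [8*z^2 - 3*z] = 16*z - 3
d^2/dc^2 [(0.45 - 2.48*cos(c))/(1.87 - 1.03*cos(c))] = (1.33226762955019e-15*cos(c)^3 - 4.299323*cos(c)^2 - 7.805567*cos(c) + 8.598646)/(1.092727*cos(c)^3 - 5.951649*cos(c)^2 + 10.805421*cos(c) - 6.539203)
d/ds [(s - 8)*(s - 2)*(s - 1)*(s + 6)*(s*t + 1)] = 5*s^4*t - 20*s^3*t + 4*s^3 - 120*s^2*t - 15*s^2 + 280*s*t - 80*s - 96*t + 140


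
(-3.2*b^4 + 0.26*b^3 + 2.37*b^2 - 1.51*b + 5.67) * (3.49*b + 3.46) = -11.168*b^5 - 10.1646*b^4 + 9.1709*b^3 + 2.9303*b^2 + 14.5637*b + 19.6182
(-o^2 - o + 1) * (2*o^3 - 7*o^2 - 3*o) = -2*o^5 + 5*o^4 + 12*o^3 - 4*o^2 - 3*o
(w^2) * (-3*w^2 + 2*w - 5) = -3*w^4 + 2*w^3 - 5*w^2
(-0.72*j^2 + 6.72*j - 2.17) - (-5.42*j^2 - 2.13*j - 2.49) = 4.7*j^2 + 8.85*j + 0.32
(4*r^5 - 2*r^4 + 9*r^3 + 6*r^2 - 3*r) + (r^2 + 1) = 4*r^5 - 2*r^4 + 9*r^3 + 7*r^2 - 3*r + 1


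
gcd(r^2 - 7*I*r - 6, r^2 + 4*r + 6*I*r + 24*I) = 1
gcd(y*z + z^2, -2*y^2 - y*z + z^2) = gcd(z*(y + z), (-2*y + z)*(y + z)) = y + z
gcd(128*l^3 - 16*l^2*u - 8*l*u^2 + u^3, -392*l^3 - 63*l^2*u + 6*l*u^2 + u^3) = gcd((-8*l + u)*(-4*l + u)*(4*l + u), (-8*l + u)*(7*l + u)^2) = -8*l + u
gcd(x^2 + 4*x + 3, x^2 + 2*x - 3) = x + 3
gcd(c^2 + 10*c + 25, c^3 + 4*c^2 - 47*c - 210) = c + 5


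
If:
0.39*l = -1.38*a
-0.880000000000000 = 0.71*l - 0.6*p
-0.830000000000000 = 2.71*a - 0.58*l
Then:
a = -0.17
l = 0.62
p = 2.20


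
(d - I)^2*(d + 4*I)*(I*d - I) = I*d^4 - 2*d^3 - I*d^3 + 2*d^2 + 7*I*d^2 + 4*d - 7*I*d - 4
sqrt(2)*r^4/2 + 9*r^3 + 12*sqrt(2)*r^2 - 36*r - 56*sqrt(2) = (r - 2)*(r + 2*sqrt(2))*(r + 7*sqrt(2))*(sqrt(2)*r/2 + sqrt(2))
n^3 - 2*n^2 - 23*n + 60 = (n - 4)*(n - 3)*(n + 5)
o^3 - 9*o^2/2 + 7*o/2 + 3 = (o - 3)*(o - 2)*(o + 1/2)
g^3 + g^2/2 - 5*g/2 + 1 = (g - 1)*(g - 1/2)*(g + 2)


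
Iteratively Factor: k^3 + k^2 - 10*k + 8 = (k - 2)*(k^2 + 3*k - 4) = (k - 2)*(k + 4)*(k - 1)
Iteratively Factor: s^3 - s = (s + 1)*(s^2 - s) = s*(s + 1)*(s - 1)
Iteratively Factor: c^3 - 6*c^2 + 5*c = (c - 5)*(c^2 - c) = (c - 5)*(c - 1)*(c)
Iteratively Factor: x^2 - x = (x)*(x - 1)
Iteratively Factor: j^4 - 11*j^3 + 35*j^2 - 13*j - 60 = (j - 3)*(j^3 - 8*j^2 + 11*j + 20) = (j - 4)*(j - 3)*(j^2 - 4*j - 5) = (j - 4)*(j - 3)*(j + 1)*(j - 5)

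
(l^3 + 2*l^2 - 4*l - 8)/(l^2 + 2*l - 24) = (l^3 + 2*l^2 - 4*l - 8)/(l^2 + 2*l - 24)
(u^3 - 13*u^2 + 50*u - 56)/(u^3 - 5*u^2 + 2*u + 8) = (u - 7)/(u + 1)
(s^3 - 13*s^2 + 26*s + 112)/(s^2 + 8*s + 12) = (s^2 - 15*s + 56)/(s + 6)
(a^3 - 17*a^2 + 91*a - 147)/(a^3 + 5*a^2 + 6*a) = (a^3 - 17*a^2 + 91*a - 147)/(a*(a^2 + 5*a + 6))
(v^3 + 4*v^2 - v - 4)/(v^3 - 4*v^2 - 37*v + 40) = (v^2 + 5*v + 4)/(v^2 - 3*v - 40)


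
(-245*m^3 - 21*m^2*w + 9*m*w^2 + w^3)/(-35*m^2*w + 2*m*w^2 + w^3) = (7*m + w)/w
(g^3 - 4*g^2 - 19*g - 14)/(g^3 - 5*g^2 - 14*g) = (g + 1)/g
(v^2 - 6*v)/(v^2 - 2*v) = (v - 6)/(v - 2)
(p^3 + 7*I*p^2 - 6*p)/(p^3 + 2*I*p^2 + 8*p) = (p^2 + 7*I*p - 6)/(p^2 + 2*I*p + 8)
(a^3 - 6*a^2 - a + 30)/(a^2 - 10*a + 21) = (a^2 - 3*a - 10)/(a - 7)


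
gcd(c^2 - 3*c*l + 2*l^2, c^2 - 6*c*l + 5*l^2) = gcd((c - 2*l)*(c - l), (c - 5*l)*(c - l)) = c - l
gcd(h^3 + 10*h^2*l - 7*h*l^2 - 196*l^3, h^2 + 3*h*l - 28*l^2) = h^2 + 3*h*l - 28*l^2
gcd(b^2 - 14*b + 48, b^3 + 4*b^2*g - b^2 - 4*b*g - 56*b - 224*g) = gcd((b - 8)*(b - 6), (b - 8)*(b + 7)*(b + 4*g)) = b - 8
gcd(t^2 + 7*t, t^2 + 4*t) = t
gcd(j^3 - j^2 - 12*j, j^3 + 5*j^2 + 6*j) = j^2 + 3*j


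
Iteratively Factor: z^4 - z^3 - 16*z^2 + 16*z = (z)*(z^3 - z^2 - 16*z + 16) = z*(z - 1)*(z^2 - 16) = z*(z - 4)*(z - 1)*(z + 4)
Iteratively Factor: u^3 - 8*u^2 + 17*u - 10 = (u - 5)*(u^2 - 3*u + 2) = (u - 5)*(u - 1)*(u - 2)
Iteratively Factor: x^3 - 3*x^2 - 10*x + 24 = (x + 3)*(x^2 - 6*x + 8) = (x - 2)*(x + 3)*(x - 4)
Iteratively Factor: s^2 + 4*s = (s + 4)*(s)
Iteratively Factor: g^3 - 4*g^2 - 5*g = (g - 5)*(g^2 + g) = g*(g - 5)*(g + 1)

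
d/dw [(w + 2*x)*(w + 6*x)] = 2*w + 8*x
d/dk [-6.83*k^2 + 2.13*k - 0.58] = 2.13 - 13.66*k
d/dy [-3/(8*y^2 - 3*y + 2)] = 3*(16*y - 3)/(8*y^2 - 3*y + 2)^2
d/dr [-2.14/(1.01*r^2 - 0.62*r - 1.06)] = (4.3228*r - 1.3268)/(-1.01*r^2 + 0.62*r + 1.06)^2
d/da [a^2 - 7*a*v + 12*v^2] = 2*a - 7*v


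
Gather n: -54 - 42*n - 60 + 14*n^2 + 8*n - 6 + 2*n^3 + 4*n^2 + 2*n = 2*n^3 + 18*n^2 - 32*n - 120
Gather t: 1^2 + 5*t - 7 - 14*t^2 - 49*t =-14*t^2 - 44*t - 6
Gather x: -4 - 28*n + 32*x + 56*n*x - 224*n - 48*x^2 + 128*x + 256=-252*n - 48*x^2 + x*(56*n + 160) + 252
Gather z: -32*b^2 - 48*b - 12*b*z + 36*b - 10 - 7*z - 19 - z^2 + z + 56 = -32*b^2 - 12*b - z^2 + z*(-12*b - 6) + 27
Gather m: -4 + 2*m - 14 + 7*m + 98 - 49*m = 80 - 40*m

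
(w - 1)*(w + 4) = w^2 + 3*w - 4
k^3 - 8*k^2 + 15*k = k*(k - 5)*(k - 3)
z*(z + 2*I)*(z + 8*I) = z^3 + 10*I*z^2 - 16*z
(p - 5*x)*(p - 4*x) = p^2 - 9*p*x + 20*x^2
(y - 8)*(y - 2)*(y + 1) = y^3 - 9*y^2 + 6*y + 16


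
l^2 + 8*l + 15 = (l + 3)*(l + 5)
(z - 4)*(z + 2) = z^2 - 2*z - 8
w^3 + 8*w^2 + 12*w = w*(w + 2)*(w + 6)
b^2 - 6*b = b*(b - 6)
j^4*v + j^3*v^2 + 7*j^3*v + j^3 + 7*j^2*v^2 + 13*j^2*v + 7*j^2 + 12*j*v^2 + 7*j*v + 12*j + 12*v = (j + 3)*(j + 4)*(j + v)*(j*v + 1)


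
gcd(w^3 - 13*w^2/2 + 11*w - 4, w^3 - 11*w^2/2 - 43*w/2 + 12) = w - 1/2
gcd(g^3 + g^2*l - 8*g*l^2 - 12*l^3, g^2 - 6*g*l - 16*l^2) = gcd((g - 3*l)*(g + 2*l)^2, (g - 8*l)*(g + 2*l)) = g + 2*l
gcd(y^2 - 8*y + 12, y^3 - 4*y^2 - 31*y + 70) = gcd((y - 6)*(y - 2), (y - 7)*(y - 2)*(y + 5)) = y - 2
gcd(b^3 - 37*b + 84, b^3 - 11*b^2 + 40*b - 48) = b^2 - 7*b + 12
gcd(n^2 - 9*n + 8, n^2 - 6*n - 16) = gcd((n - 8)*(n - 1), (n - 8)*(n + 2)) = n - 8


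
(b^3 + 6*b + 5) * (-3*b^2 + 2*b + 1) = -3*b^5 + 2*b^4 - 17*b^3 - 3*b^2 + 16*b + 5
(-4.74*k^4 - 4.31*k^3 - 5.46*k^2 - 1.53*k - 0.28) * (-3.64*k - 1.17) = 17.2536*k^5 + 21.2342*k^4 + 24.9171*k^3 + 11.9574*k^2 + 2.8093*k + 0.3276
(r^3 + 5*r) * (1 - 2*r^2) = -2*r^5 - 9*r^3 + 5*r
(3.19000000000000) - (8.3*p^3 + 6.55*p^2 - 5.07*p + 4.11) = -8.3*p^3 - 6.55*p^2 + 5.07*p - 0.92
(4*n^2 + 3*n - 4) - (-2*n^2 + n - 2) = 6*n^2 + 2*n - 2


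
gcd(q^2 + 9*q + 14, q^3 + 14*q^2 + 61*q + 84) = q + 7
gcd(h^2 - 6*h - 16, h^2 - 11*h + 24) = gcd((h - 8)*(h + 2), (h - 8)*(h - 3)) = h - 8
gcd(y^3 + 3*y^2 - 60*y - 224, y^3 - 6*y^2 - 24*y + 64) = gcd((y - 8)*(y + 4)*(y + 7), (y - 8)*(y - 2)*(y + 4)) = y^2 - 4*y - 32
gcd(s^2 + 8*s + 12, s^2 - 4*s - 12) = s + 2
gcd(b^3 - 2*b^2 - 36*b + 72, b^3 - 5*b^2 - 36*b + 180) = b^2 - 36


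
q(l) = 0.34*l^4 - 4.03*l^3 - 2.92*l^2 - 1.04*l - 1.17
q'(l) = 1.36*l^3 - 12.09*l^2 - 5.84*l - 1.04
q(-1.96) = 25.01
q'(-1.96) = -46.28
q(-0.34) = -0.99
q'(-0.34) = -0.51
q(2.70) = -86.52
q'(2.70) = -78.18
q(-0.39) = -0.96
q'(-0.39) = -0.68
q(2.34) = -61.03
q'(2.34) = -63.48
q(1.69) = -27.95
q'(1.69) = -38.88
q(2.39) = -64.26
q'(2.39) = -65.49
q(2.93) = -105.60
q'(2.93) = -87.73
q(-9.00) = 4940.28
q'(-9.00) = -1919.21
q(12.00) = -347.73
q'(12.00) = 538.00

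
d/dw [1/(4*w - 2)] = -1/(2*w - 1)^2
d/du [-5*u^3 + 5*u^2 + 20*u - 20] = -15*u^2 + 10*u + 20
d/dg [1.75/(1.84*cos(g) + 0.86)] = 3.22*sin(g)/(1.84*cos(g) + 0.86)^2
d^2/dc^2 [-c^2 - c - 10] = -2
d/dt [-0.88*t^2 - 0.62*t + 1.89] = -1.76*t - 0.62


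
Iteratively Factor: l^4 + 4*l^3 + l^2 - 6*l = (l)*(l^3 + 4*l^2 + l - 6) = l*(l + 3)*(l^2 + l - 2) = l*(l - 1)*(l + 3)*(l + 2)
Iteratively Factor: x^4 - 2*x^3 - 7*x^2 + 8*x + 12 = (x - 2)*(x^3 - 7*x - 6) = (x - 2)*(x + 2)*(x^2 - 2*x - 3) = (x - 3)*(x - 2)*(x + 2)*(x + 1)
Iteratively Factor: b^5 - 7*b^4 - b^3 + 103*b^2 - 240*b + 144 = (b + 4)*(b^4 - 11*b^3 + 43*b^2 - 69*b + 36) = (b - 1)*(b + 4)*(b^3 - 10*b^2 + 33*b - 36) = (b - 4)*(b - 1)*(b + 4)*(b^2 - 6*b + 9) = (b - 4)*(b - 3)*(b - 1)*(b + 4)*(b - 3)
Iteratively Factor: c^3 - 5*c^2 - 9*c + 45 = (c - 5)*(c^2 - 9) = (c - 5)*(c - 3)*(c + 3)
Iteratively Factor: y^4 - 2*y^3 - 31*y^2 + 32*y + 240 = (y + 3)*(y^3 - 5*y^2 - 16*y + 80) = (y + 3)*(y + 4)*(y^2 - 9*y + 20) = (y - 4)*(y + 3)*(y + 4)*(y - 5)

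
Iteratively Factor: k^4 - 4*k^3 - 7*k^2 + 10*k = (k + 2)*(k^3 - 6*k^2 + 5*k) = k*(k + 2)*(k^2 - 6*k + 5) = k*(k - 5)*(k + 2)*(k - 1)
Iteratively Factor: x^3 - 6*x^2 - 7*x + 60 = (x - 4)*(x^2 - 2*x - 15) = (x - 5)*(x - 4)*(x + 3)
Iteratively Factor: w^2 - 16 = (w - 4)*(w + 4)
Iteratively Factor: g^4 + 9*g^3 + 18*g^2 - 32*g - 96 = (g + 4)*(g^3 + 5*g^2 - 2*g - 24) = (g + 4)^2*(g^2 + g - 6) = (g + 3)*(g + 4)^2*(g - 2)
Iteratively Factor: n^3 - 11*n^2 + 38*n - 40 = (n - 4)*(n^2 - 7*n + 10) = (n - 4)*(n - 2)*(n - 5)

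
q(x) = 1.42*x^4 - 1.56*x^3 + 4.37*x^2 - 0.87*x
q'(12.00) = 9245.13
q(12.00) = 27368.28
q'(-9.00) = -4599.33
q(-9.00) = 10815.66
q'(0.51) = 3.12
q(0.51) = 0.58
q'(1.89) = 37.28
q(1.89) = 21.55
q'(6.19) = 1221.07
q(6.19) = 1876.80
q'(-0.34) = -4.61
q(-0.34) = 0.88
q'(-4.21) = -544.45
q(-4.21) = 643.61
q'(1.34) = 16.10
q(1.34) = 7.51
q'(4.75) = 543.79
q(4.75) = 650.15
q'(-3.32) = -289.33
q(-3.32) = 280.66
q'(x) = 5.68*x^3 - 4.68*x^2 + 8.74*x - 0.87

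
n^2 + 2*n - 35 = (n - 5)*(n + 7)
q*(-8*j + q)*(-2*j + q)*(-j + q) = -16*j^3*q + 26*j^2*q^2 - 11*j*q^3 + q^4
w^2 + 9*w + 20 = (w + 4)*(w + 5)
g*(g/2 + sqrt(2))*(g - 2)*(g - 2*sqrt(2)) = g^4/2 - g^3 - 4*g^2 + 8*g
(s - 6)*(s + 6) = s^2 - 36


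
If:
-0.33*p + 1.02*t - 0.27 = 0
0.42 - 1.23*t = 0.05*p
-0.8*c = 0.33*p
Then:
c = -0.09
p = 0.21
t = 0.33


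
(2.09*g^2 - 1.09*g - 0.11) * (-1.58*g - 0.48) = -3.3022*g^3 + 0.719*g^2 + 0.697*g + 0.0528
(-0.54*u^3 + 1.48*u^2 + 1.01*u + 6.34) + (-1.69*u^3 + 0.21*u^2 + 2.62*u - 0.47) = -2.23*u^3 + 1.69*u^2 + 3.63*u + 5.87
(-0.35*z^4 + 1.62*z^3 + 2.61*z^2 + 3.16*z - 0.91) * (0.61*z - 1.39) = -0.2135*z^5 + 1.4747*z^4 - 0.6597*z^3 - 1.7003*z^2 - 4.9475*z + 1.2649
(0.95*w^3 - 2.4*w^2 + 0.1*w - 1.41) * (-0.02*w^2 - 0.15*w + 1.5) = -0.019*w^5 - 0.0945*w^4 + 1.783*w^3 - 3.5868*w^2 + 0.3615*w - 2.115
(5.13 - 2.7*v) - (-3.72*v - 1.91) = 1.02*v + 7.04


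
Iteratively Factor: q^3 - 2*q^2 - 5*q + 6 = (q - 3)*(q^2 + q - 2) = (q - 3)*(q + 2)*(q - 1)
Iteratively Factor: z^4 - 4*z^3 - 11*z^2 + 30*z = (z - 5)*(z^3 + z^2 - 6*z) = z*(z - 5)*(z^2 + z - 6) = z*(z - 5)*(z + 3)*(z - 2)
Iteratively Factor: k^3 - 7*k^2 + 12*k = (k - 4)*(k^2 - 3*k) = (k - 4)*(k - 3)*(k)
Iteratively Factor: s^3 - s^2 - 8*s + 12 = (s - 2)*(s^2 + s - 6) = (s - 2)*(s + 3)*(s - 2)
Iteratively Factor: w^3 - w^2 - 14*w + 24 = (w - 3)*(w^2 + 2*w - 8) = (w - 3)*(w + 4)*(w - 2)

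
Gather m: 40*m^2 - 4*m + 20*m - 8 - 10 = 40*m^2 + 16*m - 18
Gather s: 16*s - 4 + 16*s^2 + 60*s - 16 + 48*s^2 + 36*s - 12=64*s^2 + 112*s - 32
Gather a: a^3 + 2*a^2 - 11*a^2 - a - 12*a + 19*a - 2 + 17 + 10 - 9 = a^3 - 9*a^2 + 6*a + 16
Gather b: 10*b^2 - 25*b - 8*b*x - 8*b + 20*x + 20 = 10*b^2 + b*(-8*x - 33) + 20*x + 20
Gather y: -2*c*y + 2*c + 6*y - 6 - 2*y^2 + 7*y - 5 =2*c - 2*y^2 + y*(13 - 2*c) - 11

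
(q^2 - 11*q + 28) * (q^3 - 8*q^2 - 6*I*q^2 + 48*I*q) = q^5 - 19*q^4 - 6*I*q^4 + 116*q^3 + 114*I*q^3 - 224*q^2 - 696*I*q^2 + 1344*I*q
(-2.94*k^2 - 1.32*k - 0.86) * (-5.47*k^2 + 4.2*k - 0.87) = 16.0818*k^4 - 5.1276*k^3 + 1.718*k^2 - 2.4636*k + 0.7482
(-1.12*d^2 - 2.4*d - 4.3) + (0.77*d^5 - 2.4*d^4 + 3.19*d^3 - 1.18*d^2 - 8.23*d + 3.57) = 0.77*d^5 - 2.4*d^4 + 3.19*d^3 - 2.3*d^2 - 10.63*d - 0.73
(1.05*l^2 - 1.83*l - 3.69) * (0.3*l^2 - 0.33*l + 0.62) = 0.315*l^4 - 0.8955*l^3 + 0.1479*l^2 + 0.0831*l - 2.2878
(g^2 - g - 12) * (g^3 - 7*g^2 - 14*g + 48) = g^5 - 8*g^4 - 19*g^3 + 146*g^2 + 120*g - 576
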